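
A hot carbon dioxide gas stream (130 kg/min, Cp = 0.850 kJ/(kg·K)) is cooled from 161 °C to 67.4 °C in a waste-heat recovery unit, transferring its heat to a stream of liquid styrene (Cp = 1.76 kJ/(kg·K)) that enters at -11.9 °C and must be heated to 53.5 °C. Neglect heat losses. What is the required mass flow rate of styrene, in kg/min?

ṁ_c = 89.9 kg/min

Heat released by hot stream: Q = 130 × 0.850 × (161 − 67.4) = 10343 kJ/min
Energy balance on cold side (adiabatic exchanger): Q = ṁ_c·Cp_c·(T_c,out − T_c,in)
ṁ_c = 10343 / [1.76 × (53.5 − -11.9)] = 89.856 kg/min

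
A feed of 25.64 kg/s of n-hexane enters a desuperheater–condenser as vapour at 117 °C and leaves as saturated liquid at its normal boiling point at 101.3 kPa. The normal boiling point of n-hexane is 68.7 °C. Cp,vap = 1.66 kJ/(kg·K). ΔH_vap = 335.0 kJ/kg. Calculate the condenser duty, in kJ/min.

vapour 117→68.7 °C: -80.178 kJ/kg
condensation at 68.7 °C: -335 kJ/kg
Δh = -80.178 + -335 = -415.18 kJ/kg
Q = ṁ·Δh = 25.64 kg/s × -415.18 kJ/kg = -10645 kJ/s
|Q| = 10645 kW = 638710 kJ/min

Q_c = 639000 kJ/min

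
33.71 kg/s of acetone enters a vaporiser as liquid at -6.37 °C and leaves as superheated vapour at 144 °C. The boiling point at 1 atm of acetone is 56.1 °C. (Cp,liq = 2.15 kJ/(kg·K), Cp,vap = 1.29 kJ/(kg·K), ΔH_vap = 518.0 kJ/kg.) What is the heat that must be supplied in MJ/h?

Q = 92900 MJ/h

liquid -6.37→56.1 °C: 134.31 kJ/kg
vaporisation at 56.1 °C: 518 kJ/kg
vapour 56.1→144 °C: 113.39 kJ/kg
Δh = 134.31 + 518 + 113.39 = 765.7 kJ/kg
Q = ṁ·Δh = 33.71 kg/s × 765.7 kJ/kg = 25812 kJ/s
|Q| = 25812 kW = 92922 MJ/h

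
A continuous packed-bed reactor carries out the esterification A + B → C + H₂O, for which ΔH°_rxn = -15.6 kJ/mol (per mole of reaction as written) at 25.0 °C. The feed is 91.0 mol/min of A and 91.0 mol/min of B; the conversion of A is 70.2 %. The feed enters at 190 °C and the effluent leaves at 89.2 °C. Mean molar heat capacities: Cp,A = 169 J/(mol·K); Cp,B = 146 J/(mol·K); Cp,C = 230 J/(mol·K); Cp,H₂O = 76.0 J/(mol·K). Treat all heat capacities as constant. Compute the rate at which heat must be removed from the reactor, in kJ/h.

Q_out = 235000 kJ/h

Extent of reaction ξ = 0.702 × 91.0 = 63.882 mol/min
Reaction term: ξ·ΔH°_rxn = 63.882 × -15.6 = -996.56 kJ/min
Sensible, feed 190→25 °C: -4729.7 kJ/min
Outlet flows (mol/min): A 27.118, B 27.118, C 63.882, H₂O 63.882
Sensible, products 25→89.2 °C: 1803.4 kJ/min
Q = ΔH = -3922.9 kJ/min = -65.382 kW
Heat removed = 235370 kJ/h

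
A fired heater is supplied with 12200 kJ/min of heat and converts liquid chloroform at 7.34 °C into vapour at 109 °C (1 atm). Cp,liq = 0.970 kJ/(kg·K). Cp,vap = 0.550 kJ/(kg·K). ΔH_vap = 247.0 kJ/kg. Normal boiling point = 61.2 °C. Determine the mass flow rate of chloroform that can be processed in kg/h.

ṁ = 2250 kg/h

Δh = 0.970×(61.2−7.34) + 247.0 + 0.550×(109−61.2) = 325.53 kJ/kg
Q = 12200 kJ/min = 203.33 kJ/s = 732000 kJ/h
ṁ = Q/Δh = 732000 / 325.53 = 2248.6 kg/h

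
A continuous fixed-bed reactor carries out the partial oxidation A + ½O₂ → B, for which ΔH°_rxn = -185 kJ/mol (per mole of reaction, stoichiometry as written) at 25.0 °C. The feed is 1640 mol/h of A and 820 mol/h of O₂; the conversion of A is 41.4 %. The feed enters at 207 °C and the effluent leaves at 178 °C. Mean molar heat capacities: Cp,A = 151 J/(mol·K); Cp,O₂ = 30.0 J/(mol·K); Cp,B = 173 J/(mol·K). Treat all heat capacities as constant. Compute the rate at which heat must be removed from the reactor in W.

Extent of reaction ξ = 0.414 × 1640 = 678.96 mol/h
Reaction term: ξ·ΔH°_rxn = 678.96 × -185 = -125610 kJ/h
Sensible, feed 207→25 °C: -49548 kJ/h
Outlet flows (mol/h): A 961.04, O₂ 480.52, B 678.96
Sensible, products 25→178 °C: 42380 kJ/h
Q = ΔH = -132780 kJ/h = -36.882 kW
Heat removed = 36882 W

Q_out = 36900 W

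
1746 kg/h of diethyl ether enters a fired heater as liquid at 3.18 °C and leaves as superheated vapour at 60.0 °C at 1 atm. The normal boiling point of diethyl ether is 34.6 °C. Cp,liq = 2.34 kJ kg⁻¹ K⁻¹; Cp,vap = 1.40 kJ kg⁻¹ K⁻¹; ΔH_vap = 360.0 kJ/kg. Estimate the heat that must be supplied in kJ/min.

Q = 13700 kJ/min

liquid 3.18→34.6 °C: 73.523 kJ/kg
vaporisation at 34.6 °C: 360 kJ/kg
vapour 34.6→60.0 °C: 35.56 kJ/kg
Δh = 73.523 + 360 + 35.56 = 469.08 kJ/kg
Q = ṁ·Δh = 1746 kg/h × 469.08 kJ/kg = 819020 kJ/h
|Q| = 227.51 kW = 13650 kJ/min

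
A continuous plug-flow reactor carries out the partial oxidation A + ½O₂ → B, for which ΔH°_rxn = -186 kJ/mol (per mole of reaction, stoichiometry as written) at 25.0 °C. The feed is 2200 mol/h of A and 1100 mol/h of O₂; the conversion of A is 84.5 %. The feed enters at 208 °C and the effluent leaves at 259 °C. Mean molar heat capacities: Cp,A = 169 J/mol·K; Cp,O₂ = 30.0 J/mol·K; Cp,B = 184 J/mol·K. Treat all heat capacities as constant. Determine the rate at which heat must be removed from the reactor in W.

Extent of reaction ξ = 0.845 × 2200 = 1859 mol/h
Reaction term: ξ·ΔH°_rxn = 1859 × -186 = -345770 kJ/h
Sensible, feed 208→25 °C: -74078 kJ/h
Outlet flows (mol/h): A 341, O₂ 170.5, B 1859
Sensible, products 25→259 °C: 94723 kJ/h
Q = ΔH = -325130 kJ/h = -90.314 kW
Heat removed = 90314 W

Q_out = 90300 W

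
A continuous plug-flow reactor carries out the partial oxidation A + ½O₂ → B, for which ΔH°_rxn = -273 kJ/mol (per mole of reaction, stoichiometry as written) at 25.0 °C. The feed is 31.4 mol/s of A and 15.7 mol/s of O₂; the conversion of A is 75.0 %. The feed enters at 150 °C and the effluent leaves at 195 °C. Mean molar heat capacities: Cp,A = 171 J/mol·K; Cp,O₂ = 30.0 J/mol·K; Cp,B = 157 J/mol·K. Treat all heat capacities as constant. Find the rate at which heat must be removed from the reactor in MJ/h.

Q_out = 22600 MJ/h

Extent of reaction ξ = 0.750 × 31.4 = 23.55 mol/s
Reaction term: ξ·ΔH°_rxn = 23.55 × -273 = -6429.1 kJ/s
Sensible, feed 150→25 °C: -730.05 kJ/s
Outlet flows (mol/s): A 7.85, O₂ 3.925, B 23.55
Sensible, products 25→195 °C: 876.77 kJ/s
Q = ΔH = -6282.4 kJ/s = -6282.4 kW
Heat removed = 22617 MJ/h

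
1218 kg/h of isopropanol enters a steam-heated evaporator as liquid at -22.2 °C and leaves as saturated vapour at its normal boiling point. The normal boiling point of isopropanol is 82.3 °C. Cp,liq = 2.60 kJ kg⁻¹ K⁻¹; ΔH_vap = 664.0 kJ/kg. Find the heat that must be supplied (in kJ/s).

Q = 317 kJ/s

liquid -22.2→82.3 °C: 271.7 kJ/kg
vaporisation at 82.3 °C: 664 kJ/kg
Δh = 271.7 + 664 = 935.7 kJ/kg
Q = ṁ·Δh = 1218 kg/h × 935.7 kJ/kg = 1.1397e+06 kJ/h
|Q| = 316.58 kW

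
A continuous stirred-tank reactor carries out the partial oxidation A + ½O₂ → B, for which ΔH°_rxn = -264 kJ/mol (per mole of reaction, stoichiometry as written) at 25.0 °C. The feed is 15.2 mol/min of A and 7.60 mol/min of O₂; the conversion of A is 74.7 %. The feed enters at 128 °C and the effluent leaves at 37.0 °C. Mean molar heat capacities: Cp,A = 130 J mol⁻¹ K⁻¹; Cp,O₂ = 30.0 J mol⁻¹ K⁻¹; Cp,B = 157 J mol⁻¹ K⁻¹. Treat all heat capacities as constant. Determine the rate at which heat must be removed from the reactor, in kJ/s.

Q_out = 53.3 kJ/s

Extent of reaction ξ = 0.747 × 15.2 = 11.354 mol/min
Reaction term: ξ·ΔH°_rxn = 11.354 × -264 = -2997.6 kJ/min
Sensible, feed 128→25 °C: -227.01 kJ/min
Outlet flows (mol/min): A 3.8456, O₂ 1.9228, B 11.354
Sensible, products 25→37.0 °C: 28.083 kJ/min
Q = ΔH = -3196.5 kJ/min = -53.275 kW
Heat removed = 53.275 kJ/s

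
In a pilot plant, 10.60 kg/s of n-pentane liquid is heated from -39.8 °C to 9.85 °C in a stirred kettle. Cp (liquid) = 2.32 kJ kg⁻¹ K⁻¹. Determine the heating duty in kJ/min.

Q = 73300 kJ/min

Q = ṁ·Cp·ΔT = 10.60 × 2.32 × (9.85 − -39.8) = 1221 kJ/s
Heating duty = 73260 kJ/min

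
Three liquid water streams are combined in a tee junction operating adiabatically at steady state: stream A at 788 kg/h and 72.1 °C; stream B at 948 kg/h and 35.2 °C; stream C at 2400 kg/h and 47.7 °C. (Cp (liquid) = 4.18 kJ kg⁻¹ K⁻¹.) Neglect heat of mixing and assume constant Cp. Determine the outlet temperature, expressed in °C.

Adiabatic, steady state ⇒ Σ ṁᵢCp,ᵢ(T_out − Tᵢ) = 0
Σ ṁᵢCp,ᵢTᵢ = 788×4.18×72.1 + 948×4.18×35.2 + 2400×4.18×47.7 = 855500
Σ ṁᵢCp,ᵢ = 788×4.18 + 948×4.18 + 2400×4.18 = 17288
T_out = 855500 / 17288 = 49.484 °C

T_out = 49.5 °C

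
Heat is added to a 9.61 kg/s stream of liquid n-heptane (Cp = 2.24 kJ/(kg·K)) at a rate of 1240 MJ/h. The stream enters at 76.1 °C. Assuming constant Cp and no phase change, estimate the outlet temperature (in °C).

Q = 1240 MJ/h = 344.44 kJ/s
ΔT = Q/(ṁ·Cp) = 344.44/(9.61×2.24) = 16.001 K
T_out = 76.1 + 16.001 = 92.101 °C

T_out = 92.1 °C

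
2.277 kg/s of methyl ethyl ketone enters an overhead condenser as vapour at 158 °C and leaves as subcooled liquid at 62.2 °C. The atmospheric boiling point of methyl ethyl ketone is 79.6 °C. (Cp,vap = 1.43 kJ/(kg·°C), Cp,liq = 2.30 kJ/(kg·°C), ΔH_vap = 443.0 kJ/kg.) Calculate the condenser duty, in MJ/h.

vapour 158→79.6 °C: -112.11 kJ/kg
condensation at 79.6 °C: -443 kJ/kg
liquid 79.6→62.2 °C: -40.02 kJ/kg
Δh = -112.11 + -443 + -40.02 = -595.13 kJ/kg
Q = ṁ·Δh = 2.277 kg/s × -595.13 kJ/kg = -1355.1 kJ/s
|Q| = 1355.1 kW = 4878.4 MJ/h

Q_c = 4880 MJ/h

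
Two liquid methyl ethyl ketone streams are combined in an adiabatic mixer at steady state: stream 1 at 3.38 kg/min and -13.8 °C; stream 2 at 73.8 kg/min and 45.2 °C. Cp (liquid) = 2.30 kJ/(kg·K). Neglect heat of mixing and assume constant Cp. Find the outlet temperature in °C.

No heat crosses the boundary, so H_out = H_in.
T_out = Σ ṁᵢCp,ᵢTᵢ / Σ ṁᵢCp,ᵢ
      = 7565 / 177.51 = 42.616 °C

T_out = 42.6 °C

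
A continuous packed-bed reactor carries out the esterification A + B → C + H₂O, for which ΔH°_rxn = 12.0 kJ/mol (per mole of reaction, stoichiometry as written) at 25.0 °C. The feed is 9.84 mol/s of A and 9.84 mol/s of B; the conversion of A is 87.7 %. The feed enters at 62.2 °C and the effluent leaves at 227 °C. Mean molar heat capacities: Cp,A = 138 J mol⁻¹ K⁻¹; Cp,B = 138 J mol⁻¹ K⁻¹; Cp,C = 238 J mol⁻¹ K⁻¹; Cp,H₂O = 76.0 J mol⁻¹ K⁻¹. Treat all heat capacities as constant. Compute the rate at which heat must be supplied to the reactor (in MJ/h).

Q_in = 2220 MJ/h

Extent of reaction ξ = 0.877 × 9.84 = 8.6297 mol/s
Reaction term: ξ·ΔH°_rxn = 8.6297 × 12.0 = 103.56 kJ/s
Sensible, feed 62.2→25 °C: -101.03 kJ/s
Outlet flows (mol/s): A 1.2103, B 1.2103, C 8.6297, H₂O 8.6297
Sensible, products 25→227 °C: 614.84 kJ/s
Q = ΔH = 617.37 kJ/s = 617.37 kW
Heat supplied = 2222.5 MJ/h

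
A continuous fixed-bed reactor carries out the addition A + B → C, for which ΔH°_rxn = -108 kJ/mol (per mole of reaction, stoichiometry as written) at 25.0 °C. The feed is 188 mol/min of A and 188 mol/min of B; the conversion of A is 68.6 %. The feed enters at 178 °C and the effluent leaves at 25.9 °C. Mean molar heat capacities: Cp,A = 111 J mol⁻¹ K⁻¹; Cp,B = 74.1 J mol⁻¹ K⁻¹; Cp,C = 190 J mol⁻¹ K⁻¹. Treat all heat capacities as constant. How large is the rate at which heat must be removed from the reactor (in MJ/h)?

Q_out = 1150 MJ/h

Extent of reaction ξ = 0.686 × 188 = 128.97 mol/min
Reaction term: ξ·ΔH°_rxn = 128.97 × -108 = -13929 kJ/min
Sensible, feed 178→25 °C: -5324.2 kJ/min
Outlet flows (mol/min): A 59.032, B 59.032, C 128.97
Sensible, products 25→25.9 °C: 31.888 kJ/min
Q = ΔH = -19221 kJ/min = -320.35 kW
Heat removed = 1153.3 MJ/h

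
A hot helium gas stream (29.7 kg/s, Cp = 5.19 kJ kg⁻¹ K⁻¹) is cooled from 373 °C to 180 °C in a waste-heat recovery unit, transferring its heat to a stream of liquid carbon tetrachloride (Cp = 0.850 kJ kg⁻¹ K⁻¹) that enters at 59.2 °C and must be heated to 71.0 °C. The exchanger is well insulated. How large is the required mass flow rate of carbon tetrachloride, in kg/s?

Heat released by hot stream: Q = 29.7 × 5.19 × (373 − 180) = 29750 kJ/s
Energy balance on cold side (adiabatic exchanger): Q = ṁ_c·Cp_c·(T_c,out − T_c,in)
ṁ_c = 29750 / [0.850 × (71.0 − 59.2)] = 2966.1 kg/s

ṁ_c = 2970 kg/s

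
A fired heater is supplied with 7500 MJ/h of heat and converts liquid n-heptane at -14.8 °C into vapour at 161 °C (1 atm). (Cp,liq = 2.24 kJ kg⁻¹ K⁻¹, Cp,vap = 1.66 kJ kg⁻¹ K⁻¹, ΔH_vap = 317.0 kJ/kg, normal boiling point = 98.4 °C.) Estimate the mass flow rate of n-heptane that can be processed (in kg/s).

Δh = 2.24×(98.4−-14.8) + 317.0 + 1.66×(161−98.4) = 674.48 kJ/kg
Q = 7500 MJ/h = 2083.3 kJ/s = 2083.3 kJ/s
ṁ = Q/Δh = 2083.3 / 674.48 = 3.0888 kg/s

ṁ = 3.09 kg/s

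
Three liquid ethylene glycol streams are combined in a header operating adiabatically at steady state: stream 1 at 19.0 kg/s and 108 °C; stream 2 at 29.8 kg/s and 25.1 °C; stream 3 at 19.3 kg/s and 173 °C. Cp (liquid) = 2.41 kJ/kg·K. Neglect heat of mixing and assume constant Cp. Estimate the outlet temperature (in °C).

T_out = 90.1 °C

Energy balance with Q = 0: Σ ṁᵢCp,ᵢ(T_out − Tᵢ) = 0
Σ ṁᵢCp,ᵢTᵢ = 19.0×2.41×108 + 29.8×2.41×25.1 + 19.3×2.41×173 = 14795
Σ ṁᵢCp,ᵢ = 19.0×2.41 + 29.8×2.41 + 19.3×2.41 = 164.12
T_out = 14795 / 164.12 = 90.145 °C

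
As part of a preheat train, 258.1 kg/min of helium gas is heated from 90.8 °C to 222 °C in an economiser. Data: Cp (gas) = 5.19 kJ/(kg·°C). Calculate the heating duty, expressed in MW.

Q = ṁ·Cp·ΔT = 258.1 × 5.19 × (222 − 90.8) = 175750 kJ/min
Converting: 175750 / 60 s = 2929.1 kW
Heating duty = 2.9291 MW

Q = 2.93 MW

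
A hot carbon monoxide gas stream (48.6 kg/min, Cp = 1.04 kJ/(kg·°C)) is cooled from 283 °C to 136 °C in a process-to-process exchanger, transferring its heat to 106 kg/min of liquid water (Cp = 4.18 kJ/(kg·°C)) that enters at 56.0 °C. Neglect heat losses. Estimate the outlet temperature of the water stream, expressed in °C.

T_c,out = 72.8 °C

Heat released by hot stream: Q = 48.6 × 1.04 × (283 − 136) = 7430 kJ/min
Energy balance on cold side (adiabatic exchanger): Q = ṁ_c·Cp_c·(T_c,out − T_c,in)
T_c,out = 56.0 + 7430/(106 × 4.18) = 72.769 °C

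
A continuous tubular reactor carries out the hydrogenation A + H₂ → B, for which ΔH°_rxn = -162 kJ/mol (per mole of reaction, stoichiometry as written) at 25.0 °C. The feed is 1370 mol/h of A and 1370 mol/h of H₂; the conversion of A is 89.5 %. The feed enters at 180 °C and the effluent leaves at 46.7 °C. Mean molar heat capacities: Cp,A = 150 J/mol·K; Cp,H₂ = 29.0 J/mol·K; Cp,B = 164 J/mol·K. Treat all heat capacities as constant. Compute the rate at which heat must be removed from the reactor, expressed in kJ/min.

Extent of reaction ξ = 0.895 × 1370 = 1226.2 mol/h
Reaction term: ξ·ΔH°_rxn = 1226.2 × -162 = -198640 kJ/h
Sensible, feed 180→25 °C: -38011 kJ/h
Outlet flows (mol/h): A 143.85, H₂ 143.85, B 1226.2
Sensible, products 25→46.7 °C: 4922.4 kJ/h
Q = ΔH = -231720 kJ/h = -64.368 kW
Heat removed = 3862.1 kJ/min

Q_out = 3860 kJ/min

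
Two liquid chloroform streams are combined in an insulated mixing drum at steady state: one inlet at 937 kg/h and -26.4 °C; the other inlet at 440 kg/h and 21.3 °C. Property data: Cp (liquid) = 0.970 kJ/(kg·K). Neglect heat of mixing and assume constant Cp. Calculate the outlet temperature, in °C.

Energy balance with Q = 0: Σ ṁᵢCp,ᵢ(T_out − Tᵢ) = 0
Σ ṁᵢCp,ᵢTᵢ = 937×0.970×-26.4 + 440×0.970×21.3 = -14904
Σ ṁᵢCp,ᵢ = 937×0.970 + 440×0.970 = 1335.7
T_out = -14904 / 1335.7 = -11.158 °C

T_out = -11.2 °C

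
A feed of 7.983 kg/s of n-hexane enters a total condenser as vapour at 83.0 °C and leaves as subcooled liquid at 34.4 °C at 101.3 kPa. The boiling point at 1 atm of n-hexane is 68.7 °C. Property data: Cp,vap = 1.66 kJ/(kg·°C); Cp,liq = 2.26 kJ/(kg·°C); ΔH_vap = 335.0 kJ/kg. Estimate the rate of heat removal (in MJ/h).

Q_c = 12500 MJ/h

vapour 83.0→68.7 °C: -23.738 kJ/kg
condensation at 68.7 °C: -335 kJ/kg
liquid 68.7→34.4 °C: -77.518 kJ/kg
Δh = -23.738 + -335 + -77.518 = -436.26 kJ/kg
Q = ṁ·Δh = 7.983 kg/s × -436.26 kJ/kg = -3482.6 kJ/s
|Q| = 3482.6 kW = 12537 MJ/h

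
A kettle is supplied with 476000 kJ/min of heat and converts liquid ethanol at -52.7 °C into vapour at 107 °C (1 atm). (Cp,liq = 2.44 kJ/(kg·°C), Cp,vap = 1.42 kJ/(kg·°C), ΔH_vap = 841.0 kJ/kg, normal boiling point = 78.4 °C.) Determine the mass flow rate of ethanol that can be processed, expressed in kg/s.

ṁ = 6.60 kg/s

Δh = 2.44×(78.4−-52.7) + 841.0 + 1.42×(107−78.4) = 1201.5 kJ/kg
Q = 476000 kJ/min = 7933.3 kJ/s = 7933.3 kJ/s
ṁ = Q/Δh = 7933.3 / 1201.5 = 6.6029 kg/s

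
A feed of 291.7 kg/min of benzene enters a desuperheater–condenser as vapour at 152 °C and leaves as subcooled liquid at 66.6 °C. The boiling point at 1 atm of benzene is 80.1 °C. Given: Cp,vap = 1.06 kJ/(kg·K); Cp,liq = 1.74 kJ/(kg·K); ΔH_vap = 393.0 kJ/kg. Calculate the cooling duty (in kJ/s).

Q_c = 2400 kJ/s

vapour 152→80.1 °C: -76.214 kJ/kg
condensation at 80.1 °C: -393 kJ/kg
liquid 80.1→66.6 °C: -23.49 kJ/kg
Δh = -76.214 + -393 + -23.49 = -492.7 kJ/kg
Q = ṁ·Δh = 291.7 kg/min × -492.7 kJ/kg = -143720 kJ/min
|Q| = 2395.4 kW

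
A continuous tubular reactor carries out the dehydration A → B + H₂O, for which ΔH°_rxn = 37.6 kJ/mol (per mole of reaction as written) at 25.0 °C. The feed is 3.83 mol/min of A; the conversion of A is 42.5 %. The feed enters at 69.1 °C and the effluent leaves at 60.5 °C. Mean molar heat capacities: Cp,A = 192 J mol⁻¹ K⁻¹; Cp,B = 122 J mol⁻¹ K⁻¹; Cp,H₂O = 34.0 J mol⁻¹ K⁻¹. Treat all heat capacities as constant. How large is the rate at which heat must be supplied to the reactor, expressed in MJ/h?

Extent of reaction ξ = 0.425 × 3.83 = 1.6278 mol/min
Reaction term: ξ·ΔH°_rxn = 1.6278 × 37.6 = 61.203 kJ/min
Sensible, feed 69.1→25 °C: -32.429 kJ/min
Outlet flows (mol/min): A 2.2023, B 1.6278, H₂O 1.6278
Sensible, products 25→60.5 °C: 24.025 kJ/min
Q = ΔH = 52.799 kJ/min = 0.87998 kW
Heat supplied = 3.1679 MJ/h

Q_in = 3.17 MJ/h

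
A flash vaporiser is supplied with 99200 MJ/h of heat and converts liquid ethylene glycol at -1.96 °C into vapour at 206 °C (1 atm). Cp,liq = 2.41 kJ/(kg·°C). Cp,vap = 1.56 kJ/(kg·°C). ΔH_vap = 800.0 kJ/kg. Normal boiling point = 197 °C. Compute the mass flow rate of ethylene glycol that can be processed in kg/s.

Δh = 2.41×(197−-1.96) + 800.0 + 1.56×(206−197) = 1293.5 kJ/kg
Q = 99200 MJ/h = 27556 kJ/s = 27556 kJ/s
ṁ = Q/Δh = 27556 / 1293.5 = 21.303 kg/s

ṁ = 21.3 kg/s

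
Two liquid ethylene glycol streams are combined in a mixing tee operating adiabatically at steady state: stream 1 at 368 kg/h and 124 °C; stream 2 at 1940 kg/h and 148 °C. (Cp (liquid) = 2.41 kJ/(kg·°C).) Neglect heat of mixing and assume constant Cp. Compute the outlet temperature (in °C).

T_out = 144 °C

No heat crosses the boundary, so H_out = H_in.
Σ ṁᵢCp,ᵢTᵢ = 368×2.41×124 + 1940×2.41×148 = 801930
Σ ṁᵢCp,ᵢ = 368×2.41 + 1940×2.41 = 5562.3
T_out = 801930 / 5562.3 = 144.17 °C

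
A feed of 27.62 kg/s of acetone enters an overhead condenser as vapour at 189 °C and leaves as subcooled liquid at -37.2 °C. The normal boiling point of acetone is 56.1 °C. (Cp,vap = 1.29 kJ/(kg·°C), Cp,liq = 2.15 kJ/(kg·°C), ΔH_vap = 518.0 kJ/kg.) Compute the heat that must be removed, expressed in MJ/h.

vapour 189→56.1 °C: -171.44 kJ/kg
condensation at 56.1 °C: -518 kJ/kg
liquid 56.1→-37.2 °C: -200.6 kJ/kg
Δh = -171.44 + -518 + -200.6 = -890.04 kJ/kg
Q = ṁ·Δh = 27.62 kg/s × -890.04 kJ/kg = -24583 kJ/s
|Q| = 24583 kW = 88498 MJ/h

Q_c = 88500 MJ/h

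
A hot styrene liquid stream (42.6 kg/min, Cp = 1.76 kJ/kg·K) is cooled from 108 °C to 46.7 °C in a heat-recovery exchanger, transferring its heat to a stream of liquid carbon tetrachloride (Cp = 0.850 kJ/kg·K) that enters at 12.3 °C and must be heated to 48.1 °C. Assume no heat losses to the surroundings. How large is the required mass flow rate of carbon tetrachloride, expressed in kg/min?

Heat released by hot stream: Q = 42.6 × 1.76 × (108 − 46.7) = 4596 kJ/min
Energy balance on cold side (adiabatic exchanger): Q = ṁ_c·Cp_c·(T_c,out − T_c,in)
ṁ_c = 4596 / [0.850 × (48.1 − 12.3)] = 151.04 kg/min

ṁ_c = 151 kg/min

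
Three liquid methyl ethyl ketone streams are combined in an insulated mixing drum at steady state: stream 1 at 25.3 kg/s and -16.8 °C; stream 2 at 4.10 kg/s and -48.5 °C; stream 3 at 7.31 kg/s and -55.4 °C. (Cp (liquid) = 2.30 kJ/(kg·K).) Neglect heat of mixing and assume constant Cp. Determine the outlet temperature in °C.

T_out = -28.0 °C

Adiabatic, steady state ⇒ Σ ṁᵢCp,ᵢ(T_out − Tᵢ) = 0
T_out = Σ ṁᵢCp,ᵢTᵢ / Σ ṁᵢCp,ᵢ
      = -2366.4 / 84.433 = -28.027 °C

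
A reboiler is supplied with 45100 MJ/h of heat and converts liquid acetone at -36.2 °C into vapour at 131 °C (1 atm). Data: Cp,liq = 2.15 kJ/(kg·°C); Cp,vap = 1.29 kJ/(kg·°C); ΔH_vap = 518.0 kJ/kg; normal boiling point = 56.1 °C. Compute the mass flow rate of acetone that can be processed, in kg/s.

ṁ = 15.4 kg/s

Δh = 2.15×(56.1−-36.2) + 518.0 + 1.29×(131−56.1) = 813.07 kJ/kg
Q = 45100 MJ/h = 12528 kJ/s = 12528 kJ/s
ṁ = Q/Δh = 12528 / 813.07 = 15.408 kg/s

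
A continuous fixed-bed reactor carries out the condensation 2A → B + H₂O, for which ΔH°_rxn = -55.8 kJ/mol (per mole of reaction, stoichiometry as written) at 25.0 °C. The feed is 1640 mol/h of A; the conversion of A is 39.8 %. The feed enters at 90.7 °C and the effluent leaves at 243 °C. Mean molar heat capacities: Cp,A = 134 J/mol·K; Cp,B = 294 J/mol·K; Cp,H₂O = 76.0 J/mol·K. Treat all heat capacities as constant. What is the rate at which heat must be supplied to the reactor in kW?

Q_in = 6.25 kW

Extent of reaction ξ = 0.398 × 1640 / 2 = 326.36 mol/h
Reaction term: ξ·ΔH°_rxn = 326.36 × -55.8 = -18211 kJ/h
Sensible, feed 90.7→25 °C: -14438 kJ/h
Outlet flows (mol/h): A 987.28, B 326.36, H₂O 326.36
Sensible, products 25→243 °C: 55165 kJ/h
Q = ΔH = 22516 kJ/h = 6.2543 kW
Heat supplied = 6.2543 kW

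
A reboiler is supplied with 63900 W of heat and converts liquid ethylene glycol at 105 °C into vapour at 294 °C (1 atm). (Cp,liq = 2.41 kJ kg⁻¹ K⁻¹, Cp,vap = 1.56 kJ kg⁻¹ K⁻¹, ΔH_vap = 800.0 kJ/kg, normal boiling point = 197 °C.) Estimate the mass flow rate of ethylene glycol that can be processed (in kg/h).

ṁ = 196 kg/h

Δh = 2.41×(197−105) + 800.0 + 1.56×(294−197) = 1173 kJ/kg
Q = 63900 W = 63.9 kJ/s = 230040 kJ/h
ṁ = Q/Δh = 230040 / 1173 = 196.11 kg/h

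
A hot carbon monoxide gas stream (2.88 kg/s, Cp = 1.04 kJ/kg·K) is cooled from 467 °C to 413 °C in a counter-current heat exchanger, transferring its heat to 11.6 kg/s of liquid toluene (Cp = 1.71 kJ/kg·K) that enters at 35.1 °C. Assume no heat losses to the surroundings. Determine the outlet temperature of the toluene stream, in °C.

T_c,out = 43.3 °C

Heat released by hot stream: Q = 2.88 × 1.04 × (467 − 413) = 161.74 kJ/s
Energy balance on cold side (adiabatic exchanger): Q = ṁ_c·Cp_c·(T_c,out − T_c,in)
T_c,out = 35.1 + 161.74/(11.6 × 1.71) = 43.254 °C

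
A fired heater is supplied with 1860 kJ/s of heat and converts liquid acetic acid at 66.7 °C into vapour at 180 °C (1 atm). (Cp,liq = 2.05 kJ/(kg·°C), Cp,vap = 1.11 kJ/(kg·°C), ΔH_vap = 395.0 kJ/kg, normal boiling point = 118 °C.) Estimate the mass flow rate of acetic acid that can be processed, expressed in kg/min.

Δh = 2.05×(118−66.7) + 395.0 + 1.11×(180−118) = 568.99 kJ/kg
Q = 1860 kJ/s = 1860 kJ/s = 111600 kJ/min
ṁ = Q/Δh = 111600 / 568.99 = 196.14 kg/min

ṁ = 196 kg/min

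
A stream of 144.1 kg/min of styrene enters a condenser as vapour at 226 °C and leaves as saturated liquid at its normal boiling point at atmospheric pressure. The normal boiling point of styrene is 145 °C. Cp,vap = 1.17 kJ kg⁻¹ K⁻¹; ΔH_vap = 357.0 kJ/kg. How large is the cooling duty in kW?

vapour 226→145 °C: -94.77 kJ/kg
condensation at 145 °C: -357 kJ/kg
Δh = -94.77 + -357 = -451.77 kJ/kg
Q = ṁ·Δh = 144.1 kg/min × -451.77 kJ/kg = -65100 kJ/min
|Q| = 1085 kW

Q_c = 1090 kW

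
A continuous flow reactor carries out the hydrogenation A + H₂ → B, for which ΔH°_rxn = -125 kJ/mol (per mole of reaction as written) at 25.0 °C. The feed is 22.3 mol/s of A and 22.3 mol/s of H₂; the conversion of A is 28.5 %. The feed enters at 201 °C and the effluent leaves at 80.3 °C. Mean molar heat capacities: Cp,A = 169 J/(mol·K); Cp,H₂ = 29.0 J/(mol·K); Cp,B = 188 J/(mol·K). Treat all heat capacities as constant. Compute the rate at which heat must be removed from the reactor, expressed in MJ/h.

Q_out = 4790 MJ/h

Extent of reaction ξ = 0.285 × 22.3 = 6.3555 mol/s
Reaction term: ξ·ΔH°_rxn = 6.3555 × -125 = -794.44 kJ/s
Sensible, feed 201→25 °C: -777.11 kJ/s
Outlet flows (mol/s): A 15.945, H₂ 15.945, B 6.3555
Sensible, products 25→80.3 °C: 240.66 kJ/s
Q = ΔH = -1330.9 kJ/s = -1330.9 kW
Heat removed = 4791.2 MJ/h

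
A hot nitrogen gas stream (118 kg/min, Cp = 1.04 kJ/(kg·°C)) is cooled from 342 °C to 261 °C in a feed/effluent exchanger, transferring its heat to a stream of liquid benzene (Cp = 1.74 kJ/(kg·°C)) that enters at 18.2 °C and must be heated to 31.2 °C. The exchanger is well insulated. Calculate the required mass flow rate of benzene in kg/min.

Heat released by hot stream: Q = 118 × 1.04 × (342 − 261) = 9940.3 kJ/min
Energy balance on cold side (adiabatic exchanger): Q = ṁ_c·Cp_c·(T_c,out − T_c,in)
ṁ_c = 9940.3 / [1.74 × (31.2 − 18.2)] = 439.45 kg/min

ṁ_c = 439 kg/min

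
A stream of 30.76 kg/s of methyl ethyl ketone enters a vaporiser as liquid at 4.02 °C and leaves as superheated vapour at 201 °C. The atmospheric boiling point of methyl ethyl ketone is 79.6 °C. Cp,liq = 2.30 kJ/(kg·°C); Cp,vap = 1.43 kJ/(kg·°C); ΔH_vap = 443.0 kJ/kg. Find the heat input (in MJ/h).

liquid 4.02→79.6 °C: 173.83 kJ/kg
vaporisation at 79.6 °C: 443 kJ/kg
vapour 79.6→201 °C: 173.6 kJ/kg
Δh = 173.83 + 443 + 173.6 = 790.44 kJ/kg
Q = ṁ·Δh = 30.76 kg/s × 790.44 kJ/kg = 24314 kJ/s
|Q| = 24314 kW = 87530 MJ/h

Q = 87500 MJ/h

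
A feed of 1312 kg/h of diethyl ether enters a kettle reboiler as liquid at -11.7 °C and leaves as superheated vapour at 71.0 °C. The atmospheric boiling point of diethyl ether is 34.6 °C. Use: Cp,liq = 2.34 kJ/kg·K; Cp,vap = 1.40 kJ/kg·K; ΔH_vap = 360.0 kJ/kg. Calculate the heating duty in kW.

liquid -11.7→34.6 °C: 108.34 kJ/kg
vaporisation at 34.6 °C: 360 kJ/kg
vapour 34.6→71.0 °C: 50.96 kJ/kg
Δh = 108.34 + 360 + 50.96 = 519.3 kJ/kg
Q = ṁ·Δh = 1312 kg/h × 519.3 kJ/kg = 681320 kJ/h
|Q| = 189.26 kW

Q = 189 kW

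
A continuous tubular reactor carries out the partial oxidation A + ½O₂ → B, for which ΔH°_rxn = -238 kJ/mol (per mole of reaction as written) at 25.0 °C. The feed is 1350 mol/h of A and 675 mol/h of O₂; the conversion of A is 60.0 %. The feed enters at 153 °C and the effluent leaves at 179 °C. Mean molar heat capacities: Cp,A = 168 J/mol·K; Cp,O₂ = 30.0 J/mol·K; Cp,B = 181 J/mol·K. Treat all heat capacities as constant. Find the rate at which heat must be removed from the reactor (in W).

Q_out = 51800 W

Extent of reaction ξ = 0.600 × 1350 = 810 mol/h
Reaction term: ξ·ΔH°_rxn = 810 × -238 = -192780 kJ/h
Sensible, feed 153→25 °C: -31622 kJ/h
Outlet flows (mol/h): A 540, O₂ 270, B 810
Sensible, products 25→179 °C: 37796 kJ/h
Q = ΔH = -186610 kJ/h = -51.835 kW
Heat removed = 51835 W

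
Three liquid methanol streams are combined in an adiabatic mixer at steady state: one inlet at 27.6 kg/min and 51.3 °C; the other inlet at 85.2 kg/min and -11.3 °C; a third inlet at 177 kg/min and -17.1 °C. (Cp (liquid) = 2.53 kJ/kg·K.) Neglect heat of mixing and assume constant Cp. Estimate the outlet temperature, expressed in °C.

Adiabatic, steady state ⇒ Σ ṁᵢCp,ᵢ(T_out − Tᵢ) = 0
Σ ṁᵢCp,ᵢTᵢ = 27.6×2.53×51.3 + 85.2×2.53×-11.3 + 177×2.53×-17.1 = -6511.2
Σ ṁᵢCp,ᵢ = 27.6×2.53 + 85.2×2.53 + 177×2.53 = 733.19
T_out = -6511.2 / 733.19 = -8.8805 °C

T_out = -8.88 °C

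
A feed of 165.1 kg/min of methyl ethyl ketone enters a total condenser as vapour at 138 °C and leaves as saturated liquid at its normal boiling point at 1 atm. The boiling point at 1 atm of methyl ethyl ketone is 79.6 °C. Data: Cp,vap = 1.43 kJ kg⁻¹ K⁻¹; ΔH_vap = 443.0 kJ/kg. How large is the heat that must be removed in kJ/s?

Q_c = 1450 kJ/s

vapour 138→79.6 °C: -83.512 kJ/kg
condensation at 79.6 °C: -443 kJ/kg
Δh = -83.512 + -443 = -526.51 kJ/kg
Q = ṁ·Δh = 165.1 kg/min × -526.51 kJ/kg = -86927 kJ/min
|Q| = 1448.8 kW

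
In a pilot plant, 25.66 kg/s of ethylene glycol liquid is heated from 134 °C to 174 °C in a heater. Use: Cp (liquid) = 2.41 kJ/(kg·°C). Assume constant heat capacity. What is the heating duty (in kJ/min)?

Q = ṁ·Cp·ΔT = 25.66 × 2.41 × (174 − 134) = 2473.6 kJ/s
Heating duty = 148420 kJ/min

Q = 148000 kJ/min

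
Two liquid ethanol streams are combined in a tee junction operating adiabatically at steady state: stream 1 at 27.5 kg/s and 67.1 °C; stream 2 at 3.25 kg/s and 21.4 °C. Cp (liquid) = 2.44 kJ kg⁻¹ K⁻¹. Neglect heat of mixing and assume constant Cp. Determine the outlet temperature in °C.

No heat crosses the boundary, so H_out = H_in.
Σ ṁᵢCp,ᵢTᵢ = 27.5×2.44×67.1 + 3.25×2.44×21.4 = 4672.1
Σ ṁᵢCp,ᵢ = 27.5×2.44 + 3.25×2.44 = 75.03
T_out = 4672.1 / 75.03 = 62.27 °C

T_out = 62.3 °C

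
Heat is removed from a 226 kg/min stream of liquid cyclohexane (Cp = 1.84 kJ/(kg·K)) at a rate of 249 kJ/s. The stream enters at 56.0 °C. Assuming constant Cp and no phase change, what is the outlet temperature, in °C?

Q = 249 kJ/s = 14940 kJ/min
ΔT = Q/(ṁ·Cp) = 14940/(226×1.84) = 35.927 K
T_out = 56.0 − 35.927 = 20.073 °C

T_out = 20.1 °C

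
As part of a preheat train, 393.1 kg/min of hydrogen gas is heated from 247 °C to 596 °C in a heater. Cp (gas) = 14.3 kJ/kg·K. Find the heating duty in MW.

Q = 32.7 MW

Q = ṁ·Cp·ΔT = 393.1 × 14.3 × (596 − 247) = 1.9618e+06 kJ/min
Converting: 1.9618e+06 / 60 s = 32697 kW
Heating duty = 32.697 MW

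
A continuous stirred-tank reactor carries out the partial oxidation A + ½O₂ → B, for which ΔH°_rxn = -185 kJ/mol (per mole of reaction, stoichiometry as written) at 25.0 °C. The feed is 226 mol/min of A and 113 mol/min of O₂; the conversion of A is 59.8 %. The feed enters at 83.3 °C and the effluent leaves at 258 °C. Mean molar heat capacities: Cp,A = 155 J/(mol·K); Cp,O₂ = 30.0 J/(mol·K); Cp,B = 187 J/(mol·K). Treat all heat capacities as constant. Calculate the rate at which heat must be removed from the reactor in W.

Q_out = 296000 W

Extent of reaction ξ = 0.598 × 226 = 135.15 mol/min
Reaction term: ξ·ΔH°_rxn = 135.15 × -185 = -25002 kJ/min
Sensible, feed 83.3→25 °C: -2239.9 kJ/min
Outlet flows (mol/min): A 90.852, O₂ 45.426, B 135.15
Sensible, products 25→258 °C: 9487.2 kJ/min
Q = ΔH = -17755 kJ/min = -295.92 kW
Heat removed = 295920 W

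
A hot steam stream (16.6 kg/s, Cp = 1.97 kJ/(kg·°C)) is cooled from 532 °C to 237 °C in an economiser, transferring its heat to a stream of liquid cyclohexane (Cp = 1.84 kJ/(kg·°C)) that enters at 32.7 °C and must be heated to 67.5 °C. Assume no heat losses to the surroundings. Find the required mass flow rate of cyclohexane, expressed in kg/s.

Heat released by hot stream: Q = 16.6 × 1.97 × (532 − 237) = 9647.1 kJ/s
Energy balance on cold side (adiabatic exchanger): Q = ṁ_c·Cp_c·(T_c,out − T_c,in)
ṁ_c = 9647.1 / [1.84 × (67.5 − 32.7)] = 150.66 kg/s

ṁ_c = 151 kg/s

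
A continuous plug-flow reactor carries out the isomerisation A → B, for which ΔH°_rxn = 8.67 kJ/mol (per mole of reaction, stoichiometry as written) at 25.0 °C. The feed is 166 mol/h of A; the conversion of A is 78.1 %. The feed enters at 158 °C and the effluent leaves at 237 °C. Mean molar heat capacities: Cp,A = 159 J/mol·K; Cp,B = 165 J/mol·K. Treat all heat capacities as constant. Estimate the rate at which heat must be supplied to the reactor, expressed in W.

Extent of reaction ξ = 0.781 × 166 = 129.65 mol/h
Reaction term: ξ·ΔH°_rxn = 129.65 × 8.67 = 1124 kJ/h
Sensible, feed 158→25 °C: -3510.4 kJ/h
Outlet flows (mol/h): A 36.354, B 129.65
Sensible, products 25→237 °C: 5760.4 kJ/h
Q = ΔH = 3374.1 kJ/h = 0.93724 kW
Heat supplied = 937.24 W

Q_in = 937 W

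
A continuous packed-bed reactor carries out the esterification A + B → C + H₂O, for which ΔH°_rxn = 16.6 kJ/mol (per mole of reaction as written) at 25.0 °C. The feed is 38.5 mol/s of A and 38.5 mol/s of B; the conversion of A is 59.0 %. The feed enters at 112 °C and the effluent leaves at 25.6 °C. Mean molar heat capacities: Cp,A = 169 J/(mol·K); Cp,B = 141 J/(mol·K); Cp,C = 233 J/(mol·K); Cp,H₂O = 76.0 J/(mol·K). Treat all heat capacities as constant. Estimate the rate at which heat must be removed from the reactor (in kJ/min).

Extent of reaction ξ = 0.590 × 38.5 = 22.715 mol/s
Reaction term: ξ·ΔH°_rxn = 22.715 × 16.6 = 377.07 kJ/s
Sensible, feed 112→25 °C: -1038.3 kJ/s
Outlet flows (mol/s): A 15.785, B 15.785, C 22.715, H₂O 22.715
Sensible, products 25→25.6 °C: 7.1474 kJ/s
Q = ΔH = -654.13 kJ/s = -654.13 kW
Heat removed = 39248 kJ/min

Q_out = 39200 kJ/min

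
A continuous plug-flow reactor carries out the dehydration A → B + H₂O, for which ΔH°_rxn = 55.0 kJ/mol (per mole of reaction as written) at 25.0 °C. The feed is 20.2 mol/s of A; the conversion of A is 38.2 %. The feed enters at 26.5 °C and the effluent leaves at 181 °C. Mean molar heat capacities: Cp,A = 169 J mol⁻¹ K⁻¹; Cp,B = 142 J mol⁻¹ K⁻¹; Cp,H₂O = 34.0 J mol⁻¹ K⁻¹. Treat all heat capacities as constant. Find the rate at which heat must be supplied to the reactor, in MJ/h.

Q_in = 3460 MJ/h

Extent of reaction ξ = 0.382 × 20.2 = 7.7164 mol/s
Reaction term: ξ·ΔH°_rxn = 7.7164 × 55.0 = 424.4 kJ/s
Sensible, feed 26.5→25 °C: -5.1207 kJ/s
Outlet flows (mol/s): A 12.484, B 7.7164, H₂O 7.7164
Sensible, products 25→181 °C: 540.98 kJ/s
Q = ΔH = 960.26 kJ/s = 960.26 kW
Heat supplied = 3456.9 MJ/h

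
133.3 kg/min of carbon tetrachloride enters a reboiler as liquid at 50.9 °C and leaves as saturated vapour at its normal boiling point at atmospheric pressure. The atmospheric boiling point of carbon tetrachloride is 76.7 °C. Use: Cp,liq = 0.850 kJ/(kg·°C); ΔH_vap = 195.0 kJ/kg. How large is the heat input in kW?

liquid 50.9→76.7 °C: 21.93 kJ/kg
vaporisation at 76.7 °C: 195 kJ/kg
Δh = 21.93 + 195 = 216.93 kJ/kg
Q = ṁ·Δh = 133.3 kg/min × 216.93 kJ/kg = 28917 kJ/min
|Q| = 481.95 kW

Q = 482 kW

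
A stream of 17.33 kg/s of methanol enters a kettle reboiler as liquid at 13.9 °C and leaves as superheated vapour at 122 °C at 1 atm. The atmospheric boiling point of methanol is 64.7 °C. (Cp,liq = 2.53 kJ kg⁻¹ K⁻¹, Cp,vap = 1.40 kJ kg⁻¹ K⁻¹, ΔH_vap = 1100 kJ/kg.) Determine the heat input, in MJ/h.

Q = 81600 MJ/h

liquid 13.9→64.7 °C: 128.52 kJ/kg
vaporisation at 64.7 °C: 1100 kJ/kg
vapour 64.7→122 °C: 80.22 kJ/kg
Δh = 128.52 + 1100 + 80.22 = 1308.7 kJ/kg
Q = ṁ·Δh = 17.33 kg/s × 1308.7 kJ/kg = 22681 kJ/s
|Q| = 22681 kW = 81650 MJ/h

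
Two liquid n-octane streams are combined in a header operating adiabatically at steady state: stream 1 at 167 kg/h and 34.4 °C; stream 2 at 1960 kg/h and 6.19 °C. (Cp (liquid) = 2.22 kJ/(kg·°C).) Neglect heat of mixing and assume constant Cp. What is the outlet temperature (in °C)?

No heat crosses the boundary, so H_out = H_in.
Σ ṁᵢCp,ᵢTᵢ = 167×2.22×34.4 + 1960×2.22×6.19 = 39687
Σ ṁᵢCp,ᵢ = 167×2.22 + 1960×2.22 = 4721.9
T_out = 39687 / 4721.9 = 8.4049 °C

T_out = 8.40 °C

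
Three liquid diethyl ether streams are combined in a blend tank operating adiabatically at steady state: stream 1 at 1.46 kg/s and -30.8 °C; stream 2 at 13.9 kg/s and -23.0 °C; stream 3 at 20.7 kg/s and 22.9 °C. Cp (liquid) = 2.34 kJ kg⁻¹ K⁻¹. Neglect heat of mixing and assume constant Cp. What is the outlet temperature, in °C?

No heat crosses the boundary, so H_out = H_in.
T_out = Σ ṁᵢCp,ᵢTᵢ / Σ ṁᵢCp,ᵢ
      = 255.91 / 84.38 = 3.0328 °C

T_out = 3.03 °C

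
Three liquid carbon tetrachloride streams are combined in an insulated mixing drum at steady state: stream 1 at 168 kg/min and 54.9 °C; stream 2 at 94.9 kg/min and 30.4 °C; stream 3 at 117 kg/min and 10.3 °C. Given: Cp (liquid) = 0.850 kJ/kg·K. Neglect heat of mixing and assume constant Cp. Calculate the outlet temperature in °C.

No heat crosses the boundary, so H_out = H_in.
T_out = Σ ṁᵢCp,ᵢTᵢ / Σ ṁᵢCp,ᵢ
      = 11316 / 322.91 = 35.044 °C

T_out = 35.0 °C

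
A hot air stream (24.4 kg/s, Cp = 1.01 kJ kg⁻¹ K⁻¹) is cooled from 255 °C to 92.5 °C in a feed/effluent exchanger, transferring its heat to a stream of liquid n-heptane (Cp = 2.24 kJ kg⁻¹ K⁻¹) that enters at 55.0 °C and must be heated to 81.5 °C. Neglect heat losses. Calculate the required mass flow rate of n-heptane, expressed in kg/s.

Heat released by hot stream: Q = 24.4 × 1.01 × (255 − 92.5) = 4004.6 kJ/s
Energy balance on cold side (adiabatic exchanger): Q = ṁ_c·Cp_c·(T_c,out − T_c,in)
ṁ_c = 4004.6 / [2.24 × (81.5 − 55.0)] = 67.464 kg/s

ṁ_c = 67.5 kg/s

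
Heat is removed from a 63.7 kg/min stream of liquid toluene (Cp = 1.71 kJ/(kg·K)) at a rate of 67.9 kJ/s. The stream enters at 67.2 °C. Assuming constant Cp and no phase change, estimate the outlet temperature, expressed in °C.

Q = 67.9 kJ/s = 4074 kJ/min
ΔT = Q/(ṁ·Cp) = 4074/(63.7×1.71) = 37.401 K
T_out = 67.2 − 37.401 = 29.799 °C

T_out = 29.8 °C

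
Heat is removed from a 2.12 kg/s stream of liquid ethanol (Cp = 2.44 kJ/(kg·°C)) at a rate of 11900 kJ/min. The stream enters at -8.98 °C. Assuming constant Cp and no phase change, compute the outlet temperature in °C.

T_out = -47.3 °C

Q = 11900 kJ/min = 198.33 kJ/s
ΔT = Q/(ṁ·Cp) = 198.33/(2.12×2.44) = 38.342 K
T_out = -8.98 − 38.342 = -47.322 °C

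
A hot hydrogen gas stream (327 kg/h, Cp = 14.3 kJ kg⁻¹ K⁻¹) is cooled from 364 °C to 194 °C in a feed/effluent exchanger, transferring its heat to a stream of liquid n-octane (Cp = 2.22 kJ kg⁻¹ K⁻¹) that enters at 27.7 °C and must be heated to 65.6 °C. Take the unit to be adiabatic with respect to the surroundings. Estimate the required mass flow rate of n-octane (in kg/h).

Heat released by hot stream: Q = 327 × 14.3 × (364 − 194) = 794940 kJ/h
Energy balance on cold side (adiabatic exchanger): Q = ṁ_c·Cp_c·(T_c,out − T_c,in)
ṁ_c = 794940 / [2.22 × (65.6 − 27.7)] = 9448 kg/h

ṁ_c = 9450 kg/h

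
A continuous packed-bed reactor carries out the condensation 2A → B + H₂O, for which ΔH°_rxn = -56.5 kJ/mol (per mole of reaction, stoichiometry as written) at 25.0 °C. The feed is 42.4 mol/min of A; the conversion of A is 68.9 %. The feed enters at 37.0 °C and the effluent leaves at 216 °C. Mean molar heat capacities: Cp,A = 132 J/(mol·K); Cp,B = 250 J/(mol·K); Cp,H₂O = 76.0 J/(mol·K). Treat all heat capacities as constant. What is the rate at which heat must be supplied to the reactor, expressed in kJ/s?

Extent of reaction ξ = 0.689 × 42.4 / 2 = 14.607 mol/min
Reaction term: ξ·ΔH°_rxn = 14.607 × -56.5 = -825.28 kJ/min
Sensible, feed 37.0→25 °C: -67.162 kJ/min
Outlet flows (mol/min): A 13.186, B 14.607, H₂O 14.607
Sensible, products 25→216 °C: 1242 kJ/min
Q = ΔH = 349.52 kJ/min = 5.8253 kW
Heat supplied = 5.8253 kJ/s

Q_in = 5.83 kJ/s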